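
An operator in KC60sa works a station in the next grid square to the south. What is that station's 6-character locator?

Latitude subsquare a = 0; −1 → -1, wraps to 23 = x, carry into square.
Latitude square 0; −1 → -1, wraps to 9, carry into field.
Latitude field C = 2; −1 → 1 = B.
The longitude characters are unchanged.

KB69sx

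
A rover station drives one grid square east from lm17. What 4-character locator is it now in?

LM27

Longitude square 1; +1 → 2.
The latitude characters are unchanged.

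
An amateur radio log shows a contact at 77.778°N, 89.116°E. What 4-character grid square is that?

NQ47

Offset from 180°W / 90°S: lon 269.12°, lat 167.78°.
Field: 269.12/20 → 13 → N, 167.78/10 → 16 → Q; chars NQ.
Square: 9.12/2 → 4, 7.78/1 → 7; chars 47.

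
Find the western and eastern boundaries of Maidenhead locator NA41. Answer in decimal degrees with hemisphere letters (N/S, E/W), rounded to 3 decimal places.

Field N=13, A=0: +13·20° lon, +0·10° lat → SW at lon 80°, lat -90°.
Square 4, 1: +4·2° lon, +1·1° lat → SW at lon 88°, lat -89°.
Cell spans 2° lon × 1° lat.
west 88.000° E, east 90.000° E.

88.000° E, 90.000° E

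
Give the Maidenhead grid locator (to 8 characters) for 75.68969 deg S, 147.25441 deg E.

Add 180° to longitude and 90° to latitude: 327.25441, 14.31031.
Field (20°×10°, letters A–R): lon ⌊327.25441/20⌋ = 16 → Q; lat ⌊14.31031/10⌋ = 1 → B.
Square (2°×1°, digits 0–9): lon ⌊7.25441/2⌋ = 3; lat ⌊4.31031/1⌋ = 4.
Subsquare (5′×2.5′, letters a–x): lon ⌊1.25441/0.0833333⌋ = 15 → p; lat ⌊0.31031/0.0416667⌋ = 7 → h.
Extended square (30″×15″, digits 0–9): lon ⌊0.00441/0.00833333⌋ = 0; lat ⌊0.01864/0.00416667⌋ = 4.

QB34ph04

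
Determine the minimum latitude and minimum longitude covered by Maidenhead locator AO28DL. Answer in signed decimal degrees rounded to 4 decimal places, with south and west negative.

Field A=0, O=14: +0·20° lon, +14·10° lat → SW at lon -180°, lat 50°.
Square 2, 8: +2·2° lon, +8·1° lat → SW at lon -176°, lat 58°.
Subsquare d=3, l=11: +3·0.0833333° lon, +11·0.0416667° lat → SW at lon -175.75°, lat 58.4583°.
latitude 58.4583, longitude -175.7500.

58.4583, -175.7500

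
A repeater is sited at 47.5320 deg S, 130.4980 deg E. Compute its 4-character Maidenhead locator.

PE52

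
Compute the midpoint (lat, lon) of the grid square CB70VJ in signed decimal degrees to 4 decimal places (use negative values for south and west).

Field C=2, B=1: +2·20° lon, +1·10° lat → SW at lon -140°, lat -80°.
Square 7, 0: +7·2° lon, +0·1° lat → SW at lon -126°, lat -80°.
Subsquare v=21, j=9: +21·0.0833333° lon, +9·0.0416667° lat → SW at lon -124.25°, lat -79.625°.
Cell spans 0.0833333° lon × 0.0416667° lat. Centre is SW corner plus half of each.
latitude -79.6042, longitude -124.2083.

-79.6042, -124.2083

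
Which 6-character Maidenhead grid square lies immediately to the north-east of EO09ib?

EO09jc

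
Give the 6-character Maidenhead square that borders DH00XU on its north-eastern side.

DH10av

Longitude subsquare x = 23; +1 → 24, wraps to 0 = a, carry into square.
Longitude square 0; +1 → 1.
Latitude subsquare u = 20; +1 → 21 = v.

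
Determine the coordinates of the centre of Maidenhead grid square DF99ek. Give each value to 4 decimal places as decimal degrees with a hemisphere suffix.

30.5625° S, 101.6250° W

Field D=3, F=5: +3·20° lon, +5·10° lat → SW at lon -120°, lat -40°.
Square 9, 9: +9·2° lon, +9·1° lat → SW at lon -102°, lat -31°.
Subsquare e=4, k=10: +4·0.0833333° lon, +10·0.0416667° lat → SW at lon -101.667°, lat -30.5833°.
Cell spans 0.0833333° lon × 0.0416667° lat. Centre is SW corner plus half of each.
latitude 30.5625° S, longitude 101.6250° W.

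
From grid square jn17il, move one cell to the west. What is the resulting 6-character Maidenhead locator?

Longitude subsquare i = 8; −1 → 7 = h.
The latitude characters are unchanged.

JN17hl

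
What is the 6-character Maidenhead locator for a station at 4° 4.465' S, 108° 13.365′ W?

DI55vw

Add 180° to longitude and 90° to latitude: 71.7772, 85.9256.
Field: 71.7772/20 → 3 → D, 85.9256/10 → 8 → I; chars DI.
Square: 11.7772/2 → 5, 5.9256/1 → 5; chars 55.
Subsquare: 1.7772/0.0833333 → 21 → v, 0.9256/0.0416667 → 22 → w; chars vw.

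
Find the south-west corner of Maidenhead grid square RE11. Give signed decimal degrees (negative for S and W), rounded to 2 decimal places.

-49.00, 162.00

Field R=17, E=4: +17·20° lon, +4·10° lat → SW at lon 160°, lat -50°.
Square 1, 1: +1·2° lon, +1·1° lat → SW at lon 162°, lat -49°.
latitude -49.00, longitude 162.00.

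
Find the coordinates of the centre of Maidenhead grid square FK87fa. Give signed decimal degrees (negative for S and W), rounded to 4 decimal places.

17.0208, -63.5417

Field F=5, K=10: +5·20° lon, +10·10° lat → SW at lon -80°, lat 10°.
Square 8, 7: +8·2° lon, +7·1° lat → SW at lon -64°, lat 17°.
Subsquare f=5, a=0: +5·0.0833333° lon, +0·0.0416667° lat → SW at lon -63.5833°, lat 17°.
Cell spans 0.0833333° lon × 0.0416667° lat. Centre is SW corner plus half of each.
latitude 17.0208, longitude -63.5417.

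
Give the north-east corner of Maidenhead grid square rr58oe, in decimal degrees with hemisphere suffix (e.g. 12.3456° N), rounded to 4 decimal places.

Field R=17, R=17: +17·20° lon, +17·10° lat → SW at lon 160°, lat 80°.
Square 5, 8: +5·2° lon, +8·1° lat → SW at lon 170°, lat 88°.
Subsquare o=14, e=4: +14·0.0833333° lon, +4·0.0416667° lat → SW at lon 171.167°, lat 88.1667°.
Cell spans 0.0833333° lon × 0.0416667° lat. NE corner is SW corner plus one full cell.
latitude 88.2083° N, longitude 171.2500° E.

88.2083° N, 171.2500° E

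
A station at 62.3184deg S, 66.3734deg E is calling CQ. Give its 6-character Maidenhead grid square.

MC37eq

Offset from 180°W / 90°S: lon 246.3734°, lat 27.6816°.
Field: 246.3734/20 → 12 → M, 27.6816/10 → 2 → C; chars MC.
Square: 6.3734/2 → 3, 7.6816/1 → 7; chars 37.
Subsquare: 0.3734/0.0833333 → 4 → e, 0.6816/0.0416667 → 16 → q; chars eq.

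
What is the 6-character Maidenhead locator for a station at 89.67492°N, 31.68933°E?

Offset from 180°W / 90°S: lon 211.6893°, lat 179.6749°.
Field (20°×10°, letters A–R): lon ⌊211.6893/20⌋ = 10 → K; lat ⌊179.6749/10⌋ = 17 → R.
Square (2°×1°, digits 0–9): lon ⌊11.6893/2⌋ = 5; lat ⌊9.6749/1⌋ = 9.
Subsquare (5′×2.5′, letters a–x): lon ⌊1.6893/0.0833333⌋ = 20 → u; lat ⌊0.6749/0.0416667⌋ = 16 → q.

KR59uq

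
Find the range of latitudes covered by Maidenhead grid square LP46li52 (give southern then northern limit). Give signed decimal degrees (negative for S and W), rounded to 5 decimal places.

66.34167, 66.34583

Field L=11, P=15: +11·20° lon, +15·10° lat → SW at lon 40°, lat 60°.
Square 4, 6: +4·2° lon, +6·1° lat → SW at lon 48°, lat 66°.
Subsquare l=11, i=8: +11·0.0833333° lon, +8·0.0416667° lat → SW at lon 48.9167°, lat 66.3333°.
Extended square 5, 2: +5·0.00833333° lon, +2·0.00416667° lat → SW at lon 48.9583°, lat 66.3417°.
Cell spans 0.00833333° lon × 0.00416667° lat.
south 66.34167, north 66.34583.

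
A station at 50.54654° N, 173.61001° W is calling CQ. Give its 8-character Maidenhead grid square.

AO30en61

Offset from 180°W / 90°S: lon 6.38999°, lat 140.54654°.
Field: lon ⌊6.38999/20⌋ = 0 → A; lat ⌊140.54654/10⌋ = 14 → O.
Square: lon ⌊6.38999/2⌋ = 3; lat ⌊0.54654/1⌋ = 0.
Subsquare: lon ⌊0.38999/0.0833333⌋ = 4 → e; lat ⌊0.54654/0.0416667⌋ = 13 → n.
Extended square: lon ⌊0.05666/0.00833333⌋ = 6; lat ⌊0.00487/0.00416667⌋ = 1.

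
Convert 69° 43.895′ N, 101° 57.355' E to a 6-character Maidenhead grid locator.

OP09xr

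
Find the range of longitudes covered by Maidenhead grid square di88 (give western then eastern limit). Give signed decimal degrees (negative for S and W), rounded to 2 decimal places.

Field D=3, I=8: +3·20° lon, +8·10° lat → SW at lon -120°, lat -10°.
Square 8, 8: +8·2° lon, +8·1° lat → SW at lon -104°, lat -2°.
Cell spans 2° lon × 1° lat.
west -104.00, east -102.00.

-104.00, -102.00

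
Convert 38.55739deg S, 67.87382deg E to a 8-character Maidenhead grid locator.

Shift to the Maidenhead origin (180°W, 90°S): lon 247.87382, lat 51.44261.
Field: lon ⌊247.87382/20⌋ = 12 → M; lat ⌊51.44261/10⌋ = 5 → F.
Square: lon ⌊7.87382/2⌋ = 3; lat ⌊1.44261/1⌋ = 1.
Subsquare: lon ⌊1.87382/0.0833333⌋ = 22 → w; lat ⌊0.44261/0.0416667⌋ = 10 → k.
Extended square: lon ⌊0.04049/0.00833333⌋ = 4; lat ⌊0.02594/0.00416667⌋ = 6.

MF31wk46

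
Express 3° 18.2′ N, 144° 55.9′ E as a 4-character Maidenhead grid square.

Offset from 180°W / 90°S: lon 324.93°, lat 93.30°.
Field (20°×10°, letters A–R): 324.93/20 → 16 → Q, 93.30/10 → 9 → J; chars QJ.
Square (2°×1°, digits 0–9): 4.93/2 → 2, 3.30/1 → 3; chars 23.

QJ23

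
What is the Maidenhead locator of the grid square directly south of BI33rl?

BI33rk

Latitude subsquare l = 11; −1 → 10 = k.
The longitude characters are unchanged.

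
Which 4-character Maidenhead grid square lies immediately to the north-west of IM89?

IN70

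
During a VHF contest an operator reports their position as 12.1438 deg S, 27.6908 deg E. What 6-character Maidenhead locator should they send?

KH37uu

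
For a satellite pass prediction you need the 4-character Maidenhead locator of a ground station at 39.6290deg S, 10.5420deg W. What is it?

Add 180° to longitude and 90° to latitude: 169.46, 50.37.
Field: lon ⌊169.46/20⌋ = 8 → I; lat ⌊50.37/10⌋ = 5 → F.
Square: lon ⌊9.46/2⌋ = 4; lat ⌊0.37/1⌋ = 0.

IF40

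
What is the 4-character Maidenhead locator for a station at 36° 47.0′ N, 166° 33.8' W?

AM66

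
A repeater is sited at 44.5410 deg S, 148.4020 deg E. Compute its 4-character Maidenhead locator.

Offset from 180°W / 90°S: lon 328.40°, lat 45.46°.
Field: 328.40/20 → 16 → Q, 45.46/10 → 4 → E; chars QE.
Square: 8.40/2 → 4, 5.46/1 → 5; chars 45.

QE45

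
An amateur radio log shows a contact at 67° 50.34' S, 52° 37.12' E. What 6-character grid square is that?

Add 180° to longitude and 90° to latitude: 232.6187, 22.1610.
Field: lon ⌊232.6187/20⌋ = 11 → L; lat ⌊22.1610/10⌋ = 2 → C.
Square: lon ⌊12.6187/2⌋ = 6; lat ⌊2.1610/1⌋ = 2.
Subsquare: lon ⌊0.6187/0.0833333⌋ = 7 → h; lat ⌊0.1610/0.0416667⌋ = 3 → d.

LC62hd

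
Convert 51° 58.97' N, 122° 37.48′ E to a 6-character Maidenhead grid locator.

Add 180° to longitude and 90° to latitude: 302.6247, 141.9828.
Field (20°×10°, letters A–R): 302.6247/20 → 15 → P, 141.9828/10 → 14 → O; chars PO.
Square (2°×1°, digits 0–9): 2.6247/2 → 1, 1.9828/1 → 1; chars 11.
Subsquare (5′×2.5′, letters a–x): 0.6247/0.0833333 → 7 → h, 0.9828/0.0416667 → 23 → x; chars hx.

PO11hx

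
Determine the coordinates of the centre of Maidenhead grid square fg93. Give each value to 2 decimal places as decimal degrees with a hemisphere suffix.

26.50° S, 61.00° W

Field F=5, G=6: +5·20° lon, +6·10° lat → SW at lon -80°, lat -30°.
Square 9, 3: +9·2° lon, +3·1° lat → SW at lon -62°, lat -27°.
Cell spans 2° lon × 1° lat. Centre is SW corner plus half of each.
latitude 26.50° S, longitude 61.00° W.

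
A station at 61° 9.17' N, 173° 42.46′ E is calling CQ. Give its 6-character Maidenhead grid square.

RP61ud

Add 180° to longitude and 90° to latitude: 353.7077, 151.1528.
Field: lon ⌊353.7077/20⌋ = 17 → R; lat ⌊151.1528/10⌋ = 15 → P.
Square: lon ⌊13.7077/2⌋ = 6; lat ⌊1.1528/1⌋ = 1.
Subsquare: lon ⌊1.7077/0.0833333⌋ = 20 → u; lat ⌊0.1528/0.0416667⌋ = 3 → d.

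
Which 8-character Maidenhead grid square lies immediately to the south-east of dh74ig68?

Longitude extended square 6; +1 → 7.
Latitude extended square 8; −1 → 7.

DH74ig77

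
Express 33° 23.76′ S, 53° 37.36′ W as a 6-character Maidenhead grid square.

Offset from 180°W / 90°S: lon 126.3773°, lat 56.6040°.
Field: lon ⌊126.3773/20⌋ = 6 → G; lat ⌊56.6040/10⌋ = 5 → F.
Square: lon ⌊6.3773/2⌋ = 3; lat ⌊6.6040/1⌋ = 6.
Subsquare: lon ⌊0.3773/0.0833333⌋ = 4 → e; lat ⌊0.6040/0.0416667⌋ = 14 → o.

GF36eo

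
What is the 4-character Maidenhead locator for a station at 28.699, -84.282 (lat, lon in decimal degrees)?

EL78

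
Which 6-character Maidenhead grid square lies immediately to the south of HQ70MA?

HP79mx

Latitude subsquare a = 0; −1 → -1, wraps to 23 = x, carry into square.
Latitude square 0; −1 → -1, wraps to 9, carry into field.
Latitude field Q = 16; −1 → 15 = P.
The longitude characters are unchanged.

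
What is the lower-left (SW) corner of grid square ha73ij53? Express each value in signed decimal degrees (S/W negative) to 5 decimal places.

-86.61250, -25.29167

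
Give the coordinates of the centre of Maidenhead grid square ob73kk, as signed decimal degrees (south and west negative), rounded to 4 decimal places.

-76.5625, 114.8750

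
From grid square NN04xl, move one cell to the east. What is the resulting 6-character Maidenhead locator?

Longitude subsquare x = 23; +1 → 24, wraps to 0 = a, carry into square.
Longitude square 0; +1 → 1.
The latitude characters are unchanged.

NN14al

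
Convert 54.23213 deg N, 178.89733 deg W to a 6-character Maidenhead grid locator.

Add 180° to longitude and 90° to latitude: 1.1027, 144.2321.
Field (20°×10°, letters A–R): lon ⌊1.1027/20⌋ = 0 → A; lat ⌊144.2321/10⌋ = 14 → O.
Square (2°×1°, digits 0–9): lon ⌊1.1027/2⌋ = 0; lat ⌊4.2321/1⌋ = 4.
Subsquare (5′×2.5′, letters a–x): lon ⌊1.1027/0.0833333⌋ = 13 → n; lat ⌊0.2321/0.0416667⌋ = 5 → f.

AO04nf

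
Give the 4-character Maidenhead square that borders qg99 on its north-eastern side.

Longitude square 9; +1 → 10, wraps to 0, carry into field.
Longitude field Q = 16; +1 → 17 = R.
Latitude square 9; +1 → 10, wraps to 0, carry into field.
Latitude field G = 6; +1 → 7 = H.

RH00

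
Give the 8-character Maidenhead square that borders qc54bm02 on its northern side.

Latitude extended square 2; +1 → 3.
The longitude characters are unchanged.

QC54bm03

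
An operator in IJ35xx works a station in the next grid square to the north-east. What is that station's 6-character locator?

IJ46aa

Longitude subsquare x = 23; +1 → 24, wraps to 0 = a, carry into square.
Longitude square 3; +1 → 4.
Latitude subsquare x = 23; +1 → 24, wraps to 0 = a, carry into square.
Latitude square 5; +1 → 6.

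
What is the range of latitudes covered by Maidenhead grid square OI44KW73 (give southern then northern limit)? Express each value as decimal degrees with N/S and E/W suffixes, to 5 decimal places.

5.07083° S, 5.06667° S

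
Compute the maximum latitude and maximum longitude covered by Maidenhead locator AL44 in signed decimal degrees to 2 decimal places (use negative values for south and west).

Field A=0, L=11: +0·20° lon, +11·10° lat → SW at lon -180°, lat 20°.
Square 4, 4: +4·2° lon, +4·1° lat → SW at lon -172°, lat 24°.
Cell spans 2° lon × 1° lat. NE corner is SW corner plus one full cell.
latitude 25.00, longitude -170.00.

25.00, -170.00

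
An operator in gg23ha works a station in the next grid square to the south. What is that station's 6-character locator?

Latitude subsquare a = 0; −1 → -1, wraps to 23 = x, carry into square.
Latitude square 3; −1 → 2.
The longitude characters are unchanged.

GG22hx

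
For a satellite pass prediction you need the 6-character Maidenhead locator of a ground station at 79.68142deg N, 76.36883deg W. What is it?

Offset from 180°W / 90°S: lon 103.6312°, lat 169.6814°.
Field: 103.6312/20 → 5 → F, 169.6814/10 → 16 → Q; chars FQ.
Square: 3.6312/2 → 1, 9.6814/1 → 9; chars 19.
Subsquare: 1.6312/0.0833333 → 19 → t, 0.6814/0.0416667 → 16 → q; chars tq.

FQ19tq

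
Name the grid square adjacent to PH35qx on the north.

PH36qa

Latitude subsquare x = 23; +1 → 24, wraps to 0 = a, carry into square.
Latitude square 5; +1 → 6.
The longitude characters are unchanged.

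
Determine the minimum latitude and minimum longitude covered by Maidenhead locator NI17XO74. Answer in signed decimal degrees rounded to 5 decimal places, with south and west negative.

Field N=13, I=8: +13·20° lon, +8·10° lat → SW at lon 80°, lat -10°.
Square 1, 7: +1·2° lon, +7·1° lat → SW at lon 82°, lat -3°.
Subsquare x=23, o=14: +23·0.0833333° lon, +14·0.0416667° lat → SW at lon 83.9167°, lat -2.41667°.
Extended square 7, 4: +7·0.00833333° lon, +4·0.00416667° lat → SW at lon 83.975°, lat -2.4°.
latitude -2.40000, longitude 83.97500.

-2.40000, 83.97500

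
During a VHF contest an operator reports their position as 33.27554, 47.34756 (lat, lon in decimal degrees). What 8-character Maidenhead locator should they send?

LM33qg16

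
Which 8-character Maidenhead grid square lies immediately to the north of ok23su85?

Latitude extended square 5; +1 → 6.
The longitude characters are unchanged.

OK23su86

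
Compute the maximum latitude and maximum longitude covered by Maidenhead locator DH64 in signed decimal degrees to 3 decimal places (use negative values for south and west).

-15.000, -106.000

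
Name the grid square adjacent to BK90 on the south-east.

CJ09

Longitude square 9; +1 → 10, wraps to 0, carry into field.
Longitude field B = 1; +1 → 2 = C.
Latitude square 0; −1 → -1, wraps to 9, carry into field.
Latitude field K = 10; −1 → 9 = J.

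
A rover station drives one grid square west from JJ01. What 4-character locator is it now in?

Longitude square 0; −1 → -1, wraps to 9, carry into field.
Longitude field J = 9; −1 → 8 = I.
The latitude characters are unchanged.

IJ91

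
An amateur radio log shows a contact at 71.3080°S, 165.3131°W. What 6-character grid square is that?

Shift to the Maidenhead origin (180°W, 90°S): lon 14.6869, lat 18.6920.
Field (20°×10°, letters A–R): lon ⌊14.6869/20⌋ = 0 → A; lat ⌊18.6920/10⌋ = 1 → B.
Square (2°×1°, digits 0–9): lon ⌊14.6869/2⌋ = 7; lat ⌊8.6920/1⌋ = 8.
Subsquare (5′×2.5′, letters a–x): lon ⌊0.6869/0.0833333⌋ = 8 → i; lat ⌊0.6920/0.0416667⌋ = 16 → q.

AB78iq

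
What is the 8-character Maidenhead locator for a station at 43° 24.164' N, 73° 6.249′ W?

Add 180° to longitude and 90° to latitude: 106.89585, 133.40273.
Field (20°×10°, letters A–R): 106.89585/20 → 5 → F, 133.40273/10 → 13 → N; chars FN.
Square (2°×1°, digits 0–9): 6.89585/2 → 3, 3.40273/1 → 3; chars 33.
Subsquare (5′×2.5′, letters a–x): 0.89585/0.0833333 → 10 → k, 0.40273/0.0416667 → 9 → j; chars kj.
Extended square (30″×15″, digits 0–9): 0.06252/0.00833333 → 7, 0.02773/0.00416667 → 6; chars 76.

FN33kj76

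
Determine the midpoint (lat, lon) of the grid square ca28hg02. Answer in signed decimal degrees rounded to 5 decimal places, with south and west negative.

-81.73958, -135.41250

Field C=2, A=0: +2·20° lon, +0·10° lat → SW at lon -140°, lat -90°.
Square 2, 8: +2·2° lon, +8·1° lat → SW at lon -136°, lat -82°.
Subsquare h=7, g=6: +7·0.0833333° lon, +6·0.0416667° lat → SW at lon -135.417°, lat -81.75°.
Extended square 0, 2: +0·0.00833333° lon, +2·0.00416667° lat → SW at lon -135.417°, lat -81.7417°.
Cell spans 0.00833333° lon × 0.00416667° lat. Centre is SW corner plus half of each.
latitude -81.73958, longitude -135.41250.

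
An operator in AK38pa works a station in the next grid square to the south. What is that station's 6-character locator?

Latitude subsquare a = 0; −1 → -1, wraps to 23 = x, carry into square.
Latitude square 8; −1 → 7.
The longitude characters are unchanged.

AK37px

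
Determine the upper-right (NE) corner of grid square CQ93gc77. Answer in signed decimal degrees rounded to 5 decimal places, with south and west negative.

73.11667, -121.43333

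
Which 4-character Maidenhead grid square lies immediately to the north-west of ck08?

Longitude square 0; −1 → -1, wraps to 9, carry into field.
Longitude field C = 2; −1 → 1 = B.
Latitude square 8; +1 → 9.

BK99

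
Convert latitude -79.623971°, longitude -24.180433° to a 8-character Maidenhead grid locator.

Shift to the Maidenhead origin (180°W, 90°S): lon 155.81957, lat 10.37603.
Field: 155.81957/20 → 7 → H, 10.37603/10 → 1 → B; chars HB.
Square: 15.81957/2 → 7, 0.37603/1 → 0; chars 70.
Subsquare: 1.81957/0.0833333 → 21 → v, 0.37603/0.0416667 → 9 → j; chars vj.
Extended square: 0.06957/0.00833333 → 8, 0.00103/0.00416667 → 0; chars 80.

HB70vj80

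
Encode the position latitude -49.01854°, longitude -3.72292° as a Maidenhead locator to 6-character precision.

Add 180° to longitude and 90° to latitude: 176.2771, 40.9815.
Field: lon ⌊176.2771/20⌋ = 8 → I; lat ⌊40.9815/10⌋ = 4 → E.
Square: lon ⌊16.2771/2⌋ = 8; lat ⌊0.9815/1⌋ = 0.
Subsquare: lon ⌊0.2771/0.0833333⌋ = 3 → d; lat ⌊0.9815/0.0416667⌋ = 23 → x.

IE80dx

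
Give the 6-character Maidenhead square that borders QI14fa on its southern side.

Latitude subsquare a = 0; −1 → -1, wraps to 23 = x, carry into square.
Latitude square 4; −1 → 3.
The longitude characters are unchanged.

QI13fx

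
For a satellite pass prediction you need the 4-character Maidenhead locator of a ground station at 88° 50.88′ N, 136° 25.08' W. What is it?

Shift to the Maidenhead origin (180°W, 90°S): lon 43.58, lat 178.85.
Field: 43.58/20 → 2 → C, 178.85/10 → 17 → R; chars CR.
Square: 3.58/2 → 1, 8.85/1 → 8; chars 18.

CR18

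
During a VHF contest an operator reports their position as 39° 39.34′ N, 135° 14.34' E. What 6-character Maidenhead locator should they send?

Shift to the Maidenhead origin (180°W, 90°S): lon 315.2390, lat 129.6557.
Field: lon ⌊315.2390/20⌋ = 15 → P; lat ⌊129.6557/10⌋ = 12 → M.
Square: lon ⌊15.2390/2⌋ = 7; lat ⌊9.6557/1⌋ = 9.
Subsquare: lon ⌊1.2390/0.0833333⌋ = 14 → o; lat ⌊0.6557/0.0416667⌋ = 15 → p.

PM79op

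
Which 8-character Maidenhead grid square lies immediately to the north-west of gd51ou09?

GD51nv90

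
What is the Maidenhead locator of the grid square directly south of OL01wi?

OL01wh

Latitude subsquare i = 8; −1 → 7 = h.
The longitude characters are unchanged.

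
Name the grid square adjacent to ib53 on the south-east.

Longitude square 5; +1 → 6.
Latitude square 3; −1 → 2.

IB62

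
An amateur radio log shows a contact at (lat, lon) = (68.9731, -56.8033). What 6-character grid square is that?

GP18ox

Shift to the Maidenhead origin (180°W, 90°S): lon 123.1967, lat 158.9731.
Field: 123.1967/20 → 6 → G, 158.9731/10 → 15 → P; chars GP.
Square: 3.1967/2 → 1, 8.9731/1 → 8; chars 18.
Subsquare: 1.1967/0.0833333 → 14 → o, 0.9731/0.0416667 → 23 → x; chars ox.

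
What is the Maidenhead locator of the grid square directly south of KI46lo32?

KI46lo31

Latitude extended square 2; −1 → 1.
The longitude characters are unchanged.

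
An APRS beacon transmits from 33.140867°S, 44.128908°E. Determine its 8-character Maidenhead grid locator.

Shift to the Maidenhead origin (180°W, 90°S): lon 224.12891, lat 56.85913.
Field: lon ⌊224.12891/20⌋ = 11 → L; lat ⌊56.85913/10⌋ = 5 → F.
Square: lon ⌊4.12891/2⌋ = 2; lat ⌊6.85913/1⌋ = 6.
Subsquare: lon ⌊0.12891/0.0833333⌋ = 1 → b; lat ⌊0.85913/0.0416667⌋ = 20 → u.
Extended square: lon ⌊0.04557/0.00833333⌋ = 5; lat ⌊0.02580/0.00416667⌋ = 6.

LF26bu56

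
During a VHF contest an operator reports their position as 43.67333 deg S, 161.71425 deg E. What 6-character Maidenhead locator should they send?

Shift to the Maidenhead origin (180°W, 90°S): lon 341.7142, lat 46.3267.
Field: 341.7142/20 → 17 → R, 46.3267/10 → 4 → E; chars RE.
Square: 1.7142/2 → 0, 6.3267/1 → 6; chars 06.
Subsquare: 1.7142/0.0833333 → 20 → u, 0.3267/0.0416667 → 7 → h; chars uh.

RE06uh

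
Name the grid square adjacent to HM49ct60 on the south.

HM49cs69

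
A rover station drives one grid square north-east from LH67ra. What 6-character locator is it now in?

Longitude subsquare r = 17; +1 → 18 = s.
Latitude subsquare a = 0; +1 → 1 = b.

LH67sb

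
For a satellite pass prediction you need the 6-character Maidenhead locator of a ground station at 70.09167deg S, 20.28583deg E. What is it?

KB09dv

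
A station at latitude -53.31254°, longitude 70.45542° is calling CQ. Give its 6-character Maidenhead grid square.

Shift to the Maidenhead origin (180°W, 90°S): lon 250.4554, lat 36.6875.
Field (20°×10°, letters A–R): lon ⌊250.4554/20⌋ = 12 → M; lat ⌊36.6875/10⌋ = 3 → D.
Square (2°×1°, digits 0–9): lon ⌊10.4554/2⌋ = 5; lat ⌊6.6875/1⌋ = 6.
Subsquare (5′×2.5′, letters a–x): lon ⌊0.4554/0.0833333⌋ = 5 → f; lat ⌊0.6875/0.0416667⌋ = 16 → q.

MD56fq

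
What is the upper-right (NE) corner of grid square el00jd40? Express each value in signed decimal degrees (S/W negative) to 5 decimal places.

20.12917, -99.20833

Field E=4, L=11: +4·20° lon, +11·10° lat → SW at lon -100°, lat 20°.
Square 0, 0: +0·2° lon, +0·1° lat → SW at lon -100°, lat 20°.
Subsquare j=9, d=3: +9·0.0833333° lon, +3·0.0416667° lat → SW at lon -99.25°, lat 20.125°.
Extended square 4, 0: +4·0.00833333° lon, +0·0.00416667° lat → SW at lon -99.2167°, lat 20.125°.
Cell spans 0.00833333° lon × 0.00416667° lat. NE corner is SW corner plus one full cell.
latitude 20.12917, longitude -99.20833.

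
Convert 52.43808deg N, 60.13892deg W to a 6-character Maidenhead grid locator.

Add 180° to longitude and 90° to latitude: 119.8611, 142.4381.
Field (20°×10°, letters A–R): 119.8611/20 → 5 → F, 142.4381/10 → 14 → O; chars FO.
Square (2°×1°, digits 0–9): 19.8611/2 → 9, 2.4381/1 → 2; chars 92.
Subsquare (5′×2.5′, letters a–x): 1.8611/0.0833333 → 22 → w, 0.4381/0.0416667 → 10 → k; chars wk.

FO92wk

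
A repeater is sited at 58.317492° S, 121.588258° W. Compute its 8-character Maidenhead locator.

Add 180° to longitude and 90° to latitude: 58.41174, 31.68251.
Field: 58.41174/20 → 2 → C, 31.68251/10 → 3 → D; chars CD.
Square: 18.41174/2 → 9, 1.68251/1 → 1; chars 91.
Subsquare: 0.41174/0.0833333 → 4 → e, 0.68251/0.0416667 → 16 → q; chars eq.
Extended square: 0.07841/0.00833333 → 9, 0.01584/0.00416667 → 3; chars 93.

CD91eq93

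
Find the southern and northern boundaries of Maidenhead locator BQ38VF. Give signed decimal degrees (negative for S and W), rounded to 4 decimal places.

78.2083, 78.2500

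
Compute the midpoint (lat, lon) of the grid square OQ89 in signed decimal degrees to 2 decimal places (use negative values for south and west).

79.50, 117.00

Field O=14, Q=16: +14·20° lon, +16·10° lat → SW at lon 100°, lat 70°.
Square 8, 9: +8·2° lon, +9·1° lat → SW at lon 116°, lat 79°.
Cell spans 2° lon × 1° lat. Centre is SW corner plus half of each.
latitude 79.50, longitude 117.00.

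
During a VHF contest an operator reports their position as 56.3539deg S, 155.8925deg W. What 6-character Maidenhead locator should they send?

BD23bp

Add 180° to longitude and 90° to latitude: 24.1075, 33.6461.
Field (20°×10°, letters A–R): lon ⌊24.1075/20⌋ = 1 → B; lat ⌊33.6461/10⌋ = 3 → D.
Square (2°×1°, digits 0–9): lon ⌊4.1075/2⌋ = 2; lat ⌊3.6461/1⌋ = 3.
Subsquare (5′×2.5′, letters a–x): lon ⌊0.1075/0.0833333⌋ = 1 → b; lat ⌊0.6461/0.0416667⌋ = 15 → p.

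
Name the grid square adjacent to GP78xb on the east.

GP88ab

Longitude subsquare x = 23; +1 → 24, wraps to 0 = a, carry into square.
Longitude square 7; +1 → 8.
The latitude characters are unchanged.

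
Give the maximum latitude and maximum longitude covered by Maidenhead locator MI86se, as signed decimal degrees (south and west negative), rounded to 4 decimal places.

-3.7917, 77.5833

Field M=12, I=8: +12·20° lon, +8·10° lat → SW at lon 60°, lat -10°.
Square 8, 6: +8·2° lon, +6·1° lat → SW at lon 76°, lat -4°.
Subsquare s=18, e=4: +18·0.0833333° lon, +4·0.0416667° lat → SW at lon 77.5°, lat -3.83333°.
Cell spans 0.0833333° lon × 0.0416667° lat. NE corner is SW corner plus one full cell.
latitude -3.7917, longitude 77.5833.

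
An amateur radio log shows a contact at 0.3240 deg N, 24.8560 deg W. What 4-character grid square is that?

Offset from 180°W / 90°S: lon 155.14°, lat 90.32°.
Field: 155.14/20 → 7 → H, 90.32/10 → 9 → J; chars HJ.
Square: 15.14/2 → 7, 0.32/1 → 0; chars 70.

HJ70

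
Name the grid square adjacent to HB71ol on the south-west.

Longitude subsquare o = 14; −1 → 13 = n.
Latitude subsquare l = 11; −1 → 10 = k.

HB71nk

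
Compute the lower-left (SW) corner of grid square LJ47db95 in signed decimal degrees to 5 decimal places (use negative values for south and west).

Field L=11, J=9: +11·20° lon, +9·10° lat → SW at lon 40°, lat 0°.
Square 4, 7: +4·2° lon, +7·1° lat → SW at lon 48°, lat 7°.
Subsquare d=3, b=1: +3·0.0833333° lon, +1·0.0416667° lat → SW at lon 48.25°, lat 7.04167°.
Extended square 9, 5: +9·0.00833333° lon, +5·0.00416667° lat → SW at lon 48.325°, lat 7.0625°.
latitude 7.06250, longitude 48.32500.

7.06250, 48.32500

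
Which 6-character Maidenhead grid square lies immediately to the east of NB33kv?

NB33lv

Longitude subsquare k = 10; +1 → 11 = l.
The latitude characters are unchanged.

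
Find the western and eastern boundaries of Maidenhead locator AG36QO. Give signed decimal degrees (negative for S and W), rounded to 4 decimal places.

-172.6667, -172.5833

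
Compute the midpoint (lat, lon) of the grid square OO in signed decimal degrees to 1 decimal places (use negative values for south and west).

Field O=14, O=14: +14·20° lon, +14·10° lat → SW at lon 100°, lat 50°.
Cell spans 20° lon × 10° lat. Centre is SW corner plus half of each.
latitude 55.0, longitude 110.0.

55.0, 110.0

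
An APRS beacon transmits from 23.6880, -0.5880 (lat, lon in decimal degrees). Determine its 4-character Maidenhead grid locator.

Add 180° to longitude and 90° to latitude: 179.41, 113.69.
Field: 179.41/20 → 8 → I, 113.69/10 → 11 → L; chars IL.
Square: 19.41/2 → 9, 3.69/1 → 3; chars 93.

IL93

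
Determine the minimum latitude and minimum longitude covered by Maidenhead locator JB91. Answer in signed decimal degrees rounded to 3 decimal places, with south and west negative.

-79.000, 18.000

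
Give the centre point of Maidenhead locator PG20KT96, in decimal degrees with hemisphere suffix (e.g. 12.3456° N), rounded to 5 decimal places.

Field P=15, G=6: +15·20° lon, +6·10° lat → SW at lon 120°, lat -30°.
Square 2, 0: +2·2° lon, +0·1° lat → SW at lon 124°, lat -30°.
Subsquare k=10, t=19: +10·0.0833333° lon, +19·0.0416667° lat → SW at lon 124.833°, lat -29.2083°.
Extended square 9, 6: +9·0.00833333° lon, +6·0.00416667° lat → SW at lon 124.908°, lat -29.1833°.
Cell spans 0.00833333° lon × 0.00416667° lat. Centre is SW corner plus half of each.
latitude 29.18125° S, longitude 124.91250° E.

29.18125° S, 124.91250° E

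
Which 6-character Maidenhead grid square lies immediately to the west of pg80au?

PG70xu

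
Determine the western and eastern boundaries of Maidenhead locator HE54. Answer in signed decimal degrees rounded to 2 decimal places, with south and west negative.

-30.00, -28.00

Field H=7, E=4: +7·20° lon, +4·10° lat → SW at lon -40°, lat -50°.
Square 5, 4: +5·2° lon, +4·1° lat → SW at lon -30°, lat -46°.
Cell spans 2° lon × 1° lat.
west -30.00, east -28.00.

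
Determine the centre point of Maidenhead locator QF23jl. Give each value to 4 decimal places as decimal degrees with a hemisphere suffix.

36.5208° S, 144.7917° E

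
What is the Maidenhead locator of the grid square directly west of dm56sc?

DM56rc

Longitude subsquare s = 18; −1 → 17 = r.
The latitude characters are unchanged.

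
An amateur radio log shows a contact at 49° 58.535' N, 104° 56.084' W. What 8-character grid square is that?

DN79mx74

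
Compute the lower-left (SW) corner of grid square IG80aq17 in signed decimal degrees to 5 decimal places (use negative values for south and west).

Field I=8, G=6: +8·20° lon, +6·10° lat → SW at lon -20°, lat -30°.
Square 8, 0: +8·2° lon, +0·1° lat → SW at lon -4°, lat -30°.
Subsquare a=0, q=16: +0·0.0833333° lon, +16·0.0416667° lat → SW at lon -4°, lat -29.3333°.
Extended square 1, 7: +1·0.00833333° lon, +7·0.00416667° lat → SW at lon -3.99167°, lat -29.3042°.
latitude -29.30417, longitude -3.99167.

-29.30417, -3.99167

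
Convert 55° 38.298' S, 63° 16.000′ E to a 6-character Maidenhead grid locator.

Offset from 180°W / 90°S: lon 243.2667°, lat 34.3617°.
Field (20°×10°, letters A–R): 243.2667/20 → 12 → M, 34.3617/10 → 3 → D; chars MD.
Square (2°×1°, digits 0–9): 3.2667/2 → 1, 4.3617/1 → 4; chars 14.
Subsquare (5′×2.5′, letters a–x): 1.2667/0.0833333 → 15 → p, 0.3617/0.0416667 → 8 → i; chars pi.

MD14pi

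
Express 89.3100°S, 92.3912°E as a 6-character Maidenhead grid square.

Add 180° to longitude and 90° to latitude: 272.3912, 0.6900.
Field: lon ⌊272.3912/20⌋ = 13 → N; lat ⌊0.6900/10⌋ = 0 → A.
Square: lon ⌊12.3912/2⌋ = 6; lat ⌊0.6900/1⌋ = 0.
Subsquare: lon ⌊0.3912/0.0833333⌋ = 4 → e; lat ⌊0.6900/0.0416667⌋ = 16 → q.

NA60eq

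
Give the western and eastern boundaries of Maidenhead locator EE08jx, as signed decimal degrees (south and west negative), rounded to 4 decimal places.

-99.2500, -99.1667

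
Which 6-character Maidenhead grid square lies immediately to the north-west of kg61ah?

Longitude subsquare a = 0; −1 → -1, wraps to 23 = x, carry into square.
Longitude square 6; −1 → 5.
Latitude subsquare h = 7; +1 → 8 = i.

KG51xi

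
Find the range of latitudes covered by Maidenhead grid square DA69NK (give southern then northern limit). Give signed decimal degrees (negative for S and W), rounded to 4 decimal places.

-80.5833, -80.5417

Field D=3, A=0: +3·20° lon, +0·10° lat → SW at lon -120°, lat -90°.
Square 6, 9: +6·2° lon, +9·1° lat → SW at lon -108°, lat -81°.
Subsquare n=13, k=10: +13·0.0833333° lon, +10·0.0416667° lat → SW at lon -106.917°, lat -80.5833°.
Cell spans 0.0833333° lon × 0.0416667° lat.
south -80.5833, north -80.5417.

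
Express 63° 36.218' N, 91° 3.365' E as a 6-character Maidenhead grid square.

NP53mo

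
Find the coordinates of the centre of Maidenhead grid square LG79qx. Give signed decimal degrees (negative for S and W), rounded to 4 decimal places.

Field L=11, G=6: +11·20° lon, +6·10° lat → SW at lon 40°, lat -30°.
Square 7, 9: +7·2° lon, +9·1° lat → SW at lon 54°, lat -21°.
Subsquare q=16, x=23: +16·0.0833333° lon, +23·0.0416667° lat → SW at lon 55.3333°, lat -20.0417°.
Cell spans 0.0833333° lon × 0.0416667° lat. Centre is SW corner plus half of each.
latitude -20.0208, longitude 55.3750.

-20.0208, 55.3750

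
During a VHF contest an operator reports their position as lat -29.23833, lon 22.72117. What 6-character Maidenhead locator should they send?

Offset from 180°W / 90°S: lon 202.7212°, lat 60.7617°.
Field: 202.7212/20 → 10 → K, 60.7617/10 → 6 → G; chars KG.
Square: 2.7212/2 → 1, 0.7617/1 → 0; chars 10.
Subsquare: 0.7212/0.0833333 → 8 → i, 0.7617/0.0416667 → 18 → s; chars is.

KG10is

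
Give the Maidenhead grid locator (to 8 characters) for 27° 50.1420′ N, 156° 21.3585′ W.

BL17tu70

Offset from 180°W / 90°S: lon 23.64402°, lat 117.83570°.
Field: 23.64402/20 → 1 → B, 117.83570/10 → 11 → L; chars BL.
Square: 3.64402/2 → 1, 7.83570/1 → 7; chars 17.
Subsquare: 1.64402/0.0833333 → 19 → t, 0.83570/0.0416667 → 20 → u; chars tu.
Extended square: 0.06069/0.00833333 → 7, 0.00237/0.00416667 → 0; chars 70.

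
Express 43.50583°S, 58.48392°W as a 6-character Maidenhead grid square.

Add 180° to longitude and 90° to latitude: 121.5161, 46.4942.
Field (20°×10°, letters A–R): lon ⌊121.5161/20⌋ = 6 → G; lat ⌊46.4942/10⌋ = 4 → E.
Square (2°×1°, digits 0–9): lon ⌊1.5161/2⌋ = 0; lat ⌊6.4942/1⌋ = 6.
Subsquare (5′×2.5′, letters a–x): lon ⌊1.5161/0.0833333⌋ = 18 → s; lat ⌊0.4942/0.0416667⌋ = 11 → l.

GE06sl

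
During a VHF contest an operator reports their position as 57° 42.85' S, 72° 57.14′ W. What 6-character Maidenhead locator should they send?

FD32mg

Add 180° to longitude and 90° to latitude: 107.0477, 32.2858.
Field: lon ⌊107.0477/20⌋ = 5 → F; lat ⌊32.2858/10⌋ = 3 → D.
Square: lon ⌊7.0477/2⌋ = 3; lat ⌊2.2858/1⌋ = 2.
Subsquare: lon ⌊1.0477/0.0833333⌋ = 12 → m; lat ⌊0.2858/0.0416667⌋ = 6 → g.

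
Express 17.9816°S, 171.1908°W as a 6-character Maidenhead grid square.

AH42ja

Offset from 180°W / 90°S: lon 8.8092°, lat 72.0184°.
Field: 8.8092/20 → 0 → A, 72.0184/10 → 7 → H; chars AH.
Square: 8.8092/2 → 4, 2.0184/1 → 2; chars 42.
Subsquare: 0.8092/0.0833333 → 9 → j, 0.0184/0.0416667 → 0 → a; chars ja.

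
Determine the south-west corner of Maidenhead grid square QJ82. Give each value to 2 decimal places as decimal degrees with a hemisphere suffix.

Field Q=16, J=9: +16·20° lon, +9·10° lat → SW at lon 140°, lat 0°.
Square 8, 2: +8·2° lon, +2·1° lat → SW at lon 156°, lat 2°.
latitude 2.00° N, longitude 156.00° E.

2.00° N, 156.00° E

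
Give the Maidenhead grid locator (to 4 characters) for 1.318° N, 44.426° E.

LJ21

Shift to the Maidenhead origin (180°W, 90°S): lon 224.43, lat 91.32.
Field: lon ⌊224.43/20⌋ = 11 → L; lat ⌊91.32/10⌋ = 9 → J.
Square: lon ⌊4.43/2⌋ = 2; lat ⌊1.32/1⌋ = 1.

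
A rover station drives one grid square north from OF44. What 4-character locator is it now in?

OF45

Latitude square 4; +1 → 5.
The longitude characters are unchanged.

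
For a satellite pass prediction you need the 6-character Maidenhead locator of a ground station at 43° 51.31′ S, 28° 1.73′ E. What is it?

KE46ad

Offset from 180°W / 90°S: lon 208.0288°, lat 46.1448°.
Field: lon ⌊208.0288/20⌋ = 10 → K; lat ⌊46.1448/10⌋ = 4 → E.
Square: lon ⌊8.0288/2⌋ = 4; lat ⌊6.1448/1⌋ = 6.
Subsquare: lon ⌊0.0288/0.0833333⌋ = 0 → a; lat ⌊0.1448/0.0416667⌋ = 3 → d.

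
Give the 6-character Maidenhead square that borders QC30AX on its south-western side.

QC20xw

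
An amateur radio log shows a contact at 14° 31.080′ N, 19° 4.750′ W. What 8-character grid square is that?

IK04lm04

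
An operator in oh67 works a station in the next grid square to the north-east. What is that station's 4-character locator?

Longitude square 6; +1 → 7.
Latitude square 7; +1 → 8.

OH78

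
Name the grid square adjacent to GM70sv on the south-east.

GM70tu

Longitude subsquare s = 18; +1 → 19 = t.
Latitude subsquare v = 21; −1 → 20 = u.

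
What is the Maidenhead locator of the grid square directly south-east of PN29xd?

Longitude subsquare x = 23; +1 → 24, wraps to 0 = a, carry into square.
Longitude square 2; +1 → 3.
Latitude subsquare d = 3; −1 → 2 = c.

PN39ac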